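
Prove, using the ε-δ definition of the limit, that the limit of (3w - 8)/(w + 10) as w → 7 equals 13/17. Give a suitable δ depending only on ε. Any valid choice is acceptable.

Suppose ε > 0. We want δ > 0 with 0 < |w − 7| < δ ⇒ |(3w - 8)/(w + 10) − (13/17)| < ε.
Combining over a common denominator, (3w - 8)/(w + 10) − (13/17) = [(3w - 8)·17 − 13·(w + 10)] / [17·(w + 10)] = 38(w − 7) / (17(w + 10)).
So |(3w - 8)/(w + 10) − (13/17)| = 38|w − 7| / (17·|w + 10|).
Require δ ≤ 17/2, so |w + 10| ≥ |17| − |w − 7| > 17 − 17/2 = 17/2.
Hence |(3w - 8)/(w + 10) − (13/17)| < 38|w − 7|/(17·(17/2)) = (76/289)|w − 7|, which is < ε once |w − 7| < (289/76)ε.
Take δ = min(17/2, (289/76)ε). Then 0 < |w − 7| < δ forces both bounds, so |(3w - 8)/(w + 10) − (13/17)| < ε.

δ = min(17/2, (289/76)ε)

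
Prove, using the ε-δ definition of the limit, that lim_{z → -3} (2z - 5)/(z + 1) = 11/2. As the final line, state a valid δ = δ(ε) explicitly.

Fix ε > 0. We want δ > 0 with 0 < |z + 3| < δ ⇒ |(2z - 5)/(z + 1) − (11/2)| < ε.
Combining over a common denominator, (2z - 5)/(z + 1) − (11/2) = [(2z - 5)·(-2) − (-11)·(z + 1)] / [(-2)·(z + 1)] = 7(z + 3) / ((-2)(z + 1)).
So |(2z - 5)/(z + 1) − (11/2)| = 7|z + 3| / (2·|z + 1|).
Restrict δ ≤ 1. Then |z + 3| < 1 gives |z + 1| = |(z + 3) + (-2)| ≥ 2 − 1 = 1.
Hence |(2z - 5)/(z + 1) − (11/2)| < 7|z + 3|/(2·1) = (7/2)|z + 3|, which is < ε once |z + 3| < (2/7)ε.
Take δ = min(1, (2/7)ε). Then 0 < |z + 3| < δ forces both bounds, so |(2z - 5)/(z + 1) − (11/2)| < ε.

δ = min(1, (2/7)ε)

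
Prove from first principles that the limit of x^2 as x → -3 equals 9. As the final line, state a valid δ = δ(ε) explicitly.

Let ε > 0 be given. We seek δ > 0 with 0 < |x + 3| < δ ⇒ |x^2 − 9| < ε.
Factor: x^2 − 9 = (x + 3)(x - 3), so |x^2 − 9| = |x + 3|·|x - 3|.
Impose δ ≤ 1 so that |x| < 4; then |x - 3| ≤ 7.
Hence |x^2 − 9| ≤ 7|x + 3|, which is < ε once |x + 3| < ε/7.
Take δ = min(1, ε/7). If 0 < |x + 3| < δ then both bounds hold and |x^2 − 9| ≤ 7|x + 3| < 7·(ε/7) = ε.

δ = min(1, ε/7)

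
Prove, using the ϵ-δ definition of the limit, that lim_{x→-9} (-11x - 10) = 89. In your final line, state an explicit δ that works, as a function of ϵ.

Let ϵ > 0. We need δ > 0 so that 0 < |x + 9| < δ implies |(-11x - 10) − 89| < ϵ.
|(-11x - 10) − 89| = |-11x - 99| = 11|x + 9|.
So 11|x + 9| < ϵ exactly when |x + 9| < ϵ/11.
Take δ = ϵ/11. If 0 < |x + 9| < δ then |(-11x - 10) − 89| = 11|x + 9| < 11·(ϵ/11) = ϵ.

δ = ϵ/11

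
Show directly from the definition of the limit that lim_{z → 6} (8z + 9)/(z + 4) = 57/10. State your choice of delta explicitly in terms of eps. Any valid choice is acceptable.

Let eps > 0 be given. We want delta > 0 with 0 < |z − 6| < delta ⇒ |(8z + 9)/(z + 4) − (57/10)| < eps.
Combining over a common denominator, (8z + 9)/(z + 4) − (57/10) = [(8z + 9)·10 − 57·(z + 4)] / [10·(z + 4)] = 23(z − 6) / (10(z + 4)).
So |(8z + 9)/(z + 4) − (57/10)| = 23|z − 6| / (10·|z + 4|).
Restrict delta ≤ 5. Then |z − 6| < 5 gives |z + 4| = |(z − 6) + 10| ≥ 10 − 5 = 5.
Hence |(8z + 9)/(z + 4) − (57/10)| < 23|z − 6|/(10·5) = (23/50)|z − 6|, which is < eps once |z − 6| < (50/23)eps.
Take delta = min(5, (50/23)eps). Then 0 < |z − 6| < delta forces both bounds, so |(8z + 9)/(z + 4) − (57/10)| < eps.

delta = min(5, (50/23)eps)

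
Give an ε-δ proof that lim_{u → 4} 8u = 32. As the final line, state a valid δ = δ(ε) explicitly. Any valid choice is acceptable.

Fix ε > 0. We need δ > 0 so that 0 < |u − 4| < δ implies |(8u) − 32| < ε.
Since (8u) − 32 = 8(u − 4), we have |(8u) − 32| = 8|u − 4|.
So 8|u − 4| < ε exactly when |u − 4| < ε/8.
Take δ = ε/8. If 0 < |u − 4| < δ then |(8u) − 32| = 8|u − 4| < 8·(ε/8) = ε.

δ = ε/8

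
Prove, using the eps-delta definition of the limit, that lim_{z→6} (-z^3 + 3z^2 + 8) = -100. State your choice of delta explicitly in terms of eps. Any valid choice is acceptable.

Let eps > 0. We want delta > 0 such that 0 < |z − 6| < delta implies |(-z^3 + 3z^2 + 8) + 100| < eps.
(-z^3 + 3z^2 + 8) + 100 = -z^3 + 3z^2 + 108 = (z − 6)(-z^2 - 3z - 18).
So |(-z^3 + 3z^2 + 8) + 100| = |z − 6|·|-z^2 - 3z - 18|.
Require delta ≤ 1. Then |z − 6| < 1 gives |z| < 7, and by the triangle inequality |-z^2 - 3z - 18| ≤ 7^2 + 3·7 + 18 = 88.
Hence |(-z^3 + 3z^2 + 8) + 100| ≤ 88|z − 6| < eps provided |z − 6| < eps/88.
Choosing delta = min(1, eps/88) ensures both conditions, hence |(-z^3 + 3z^2 + 8) + 100| < eps.

delta = min(1, eps/88)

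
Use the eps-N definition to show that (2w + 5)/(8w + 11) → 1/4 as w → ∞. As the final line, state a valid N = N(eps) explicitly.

N = (9/32)/eps

Let eps > 0. We seek N > 0 such that w > N implies |(2w + 5)/(8w + 11) − (1/4)| < eps.
(2w + 5)/(8w + 11) − (1/4) = (8(2w + 5) − 2(8w + 11)) / (8(8w + 11)) = 18/(8(8w + 11)).
For w > 0 we have 8w + 11 > 8w, so |(2w + 5)/(8w + 11) − (1/4)| = 18/(8(8w + 11)) < 18/(8·8w) = (9/32)/w.
Thus |(2w + 5)/(8w + 11) − (1/4)| < eps whenever w > (9/32)/eps.
Take N = (9/32)/eps. If w > N then |(2w + 5)/(8w + 11) − (1/4)| < (9/32)/w < eps.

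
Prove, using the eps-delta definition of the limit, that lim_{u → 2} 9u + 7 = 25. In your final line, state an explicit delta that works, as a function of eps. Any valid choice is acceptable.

Let eps > 0 be given. We need delta > 0 so that 0 < |u − 2| < delta implies |(9u + 7) − 25| < eps.
|(9u + 7) − 25| = |9u - 18| = 9|u − 2|.
Thus it suffices that |u − 2| < eps/9.
Choosing delta = eps/9 gives |(9u + 7) − 25| = 9|u − 2| < eps whenever |u − 2| < delta.

delta = eps/9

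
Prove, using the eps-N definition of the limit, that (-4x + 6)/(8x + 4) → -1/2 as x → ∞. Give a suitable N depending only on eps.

Let eps > 0 be given. We seek N > 0 such that x > N implies |(-4x + 6)/(8x + 4) + 1/2| < eps.
(-4x + 6)/(8x + 4) + 1/2 = (8(-4x + 6) − (-4)(8x + 4)) / (8(8x + 4)) = 64/(8(8x + 4)).
For x > 0 we have 8x + 4 > 8x, so |(-4x + 6)/(8x + 4) + 1/2| = 64/(8(8x + 4)) < 64/(8·8x) = 1/x.
Thus |(-4x + 6)/(8x + 4) + 1/2| < eps whenever x > 1/eps.
Take N = 1/eps. If x > N then |(-4x + 6)/(8x + 4) + 1/2| < 1/x < eps.

N = 1/eps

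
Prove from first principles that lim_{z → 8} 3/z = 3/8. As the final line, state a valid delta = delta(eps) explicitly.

Fix eps > 0. We seek delta > 0 such that 0 < |z − 8| < delta implies |3/z − (3/8)| < eps.
|3/z − (3/8)| = 3·|8 − z|/(8·|z|) = 3|z − 8|/(8|z|).
Restrict delta ≤ 4. Then |z − 8| < 4 gives |z| > 4, so 8|z| > 32.
Then |3/z − (3/8)| < 3|z − 8|/32, which is < eps when |z − 8| < (32/3)eps.
Take delta = min(4, (32/3)eps). Then 0 < |z − 8| < delta gives both |z − 8| < 4 and |z − 8| < (32/3)eps, so |3/z − (3/8)| < eps.

delta = min(4, (32/3)eps)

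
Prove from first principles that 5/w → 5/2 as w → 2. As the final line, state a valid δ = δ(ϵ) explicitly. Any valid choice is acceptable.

δ = min(1, (2/5)ϵ)

Let ϵ > 0. We seek δ > 0 such that 0 < |w − 2| < δ implies |5/w − (5/2)| < ϵ.
|5/w − (5/2)| = 5·|2 − w|/(2·|w|) = 5|w − 2|/(2|w|).
Restrict δ ≤ 1. Then |w − 2| < 1 gives |w| > 1, so 2|w| > 2.
Then |5/w − (5/2)| < 5|w − 2|/2, which is < ϵ when |w − 2| < (2/5)ϵ.
Take δ = min(1, (2/5)ϵ). Then 0 < |w − 2| < δ gives both |w − 2| < 1 and |w − 2| < (2/5)ϵ, so |5/w − (5/2)| < ϵ.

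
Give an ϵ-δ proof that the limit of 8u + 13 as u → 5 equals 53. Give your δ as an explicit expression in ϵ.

Suppose ϵ > 0. We need δ > 0 so that 0 < |u − 5| < δ implies |(8u + 13) − 53| < ϵ.
Since (8u + 13) − 53 = 8(u − 5), we have |(8u + 13) − 53| = 8|u − 5|.
So 8|u − 5| < ϵ exactly when |u − 5| < ϵ/8.
Choosing δ = ϵ/8 gives |(8u + 13) − 53| = 8|u − 5| < ϵ whenever |u − 5| < δ.

δ = ϵ/8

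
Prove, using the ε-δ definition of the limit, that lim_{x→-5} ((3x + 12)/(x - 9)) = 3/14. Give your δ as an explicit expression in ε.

Let ε > 0 be given. We want δ > 0 with 0 < |x + 5| < δ ⇒ |(3x + 12)/(x - 9) − (3/14)| < ε.
Combining over a common denominator, (3x + 12)/(x - 9) − (3/14) = [(3x + 12)·(-14) − (-3)·(x - 9)] / [(-14)·(x - 9)] = -39(x + 5) / ((-14)(x - 9)).
So |(3x + 12)/(x - 9) − (3/14)| = 39|x + 5| / (14·|x − 9|).
Require δ ≤ 7, so |x − 9| ≥ |-14| − |x + 5| > 14 − 7 = 7.
Hence |(3x + 12)/(x - 9) − (3/14)| < 39|x + 5|/(14·7) = (39/98)|x + 5|, which is < ε once |x + 5| < (98/39)ε.
Take δ = min(7, (98/39)ε). Then 0 < |x + 5| < δ forces both bounds, so |(3x + 12)/(x - 9) − (3/14)| < ε.

δ = min(7, (98/39)ε)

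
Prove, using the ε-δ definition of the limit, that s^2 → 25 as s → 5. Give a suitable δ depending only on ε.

Let ε > 0 be given. We seek δ > 0 with 0 < |s − 5| < δ ⇒ |s^2 − 25| < ε.
Factor: s^2 − 25 = (s − 5)(s + 5), so |s^2 − 25| = |s − 5|·|s + 5|.
Restrict δ ≤ 1. Then |s − 5| < 1 gives |s| < 6, so by the triangle inequality |s + 5| ≤ 6 + 5 = 11.
Hence |s^2 − 25| ≤ 11|s − 5|, which is < ε once |s − 5| < ε/11.
Take δ = min(1, ε/11). If 0 < |s − 5| < δ then both bounds hold and |s^2 − 25| ≤ 11|s − 5| < 11·(ε/11) = ε.

δ = min(1, ε/11)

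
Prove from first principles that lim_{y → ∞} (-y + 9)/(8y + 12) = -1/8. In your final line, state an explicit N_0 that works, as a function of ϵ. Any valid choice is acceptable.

Let ϵ > 0. We seek N_0 > 0 such that y > N_0 implies |(-y + 9)/(8y + 12) + 1/8| < ϵ.
(-y + 9)/(8y + 12) + 1/8 = (8(-y + 9) − (-1)(8y + 12)) / (8(8y + 12)) = 84/(8(8y + 12)).
For y > 0 we have 8y + 12 > 8y, so |(-y + 9)/(8y + 12) + 1/8| = 84/(8(8y + 12)) < 84/(8·8y) = (21/16)/y.
Thus |(-y + 9)/(8y + 12) + 1/8| < ϵ whenever y > (21/16)/ϵ.
Take N_0 = (21/16)/ϵ. If y > N_0 then |(-y + 9)/(8y + 12) + 1/8| < (21/16)/y < ϵ.

N_0 = (21/16)/ϵ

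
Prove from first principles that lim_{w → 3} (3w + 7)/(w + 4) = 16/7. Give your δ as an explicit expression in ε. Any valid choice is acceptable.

δ = min(7/2, (49/10)ε)

Let ε > 0. We want δ > 0 with 0 < |w − 3| < δ ⇒ |(3w + 7)/(w + 4) − (16/7)| < ε.
Combining over a common denominator, (3w + 7)/(w + 4) − (16/7) = [(3w + 7)·7 − 16·(w + 4)] / [7·(w + 4)] = 5(w − 3) / (7(w + 4)).
So |(3w + 7)/(w + 4) − (16/7)| = 5|w − 3| / (7·|w + 4|).
Restrict δ ≤ 7/2. Then |w − 3| < 7/2 gives |w + 4| = |(w − 3) + 7| ≥ 7 − 7/2 = 7/2.
Hence |(3w + 7)/(w + 4) − (16/7)| < 5|w − 3|/(7·(7/2)) = (10/49)|w − 3|, which is < ε once |w − 3| < (49/10)ε.
Take δ = min(7/2, (49/10)ε). Then 0 < |w − 3| < δ forces both bounds, so |(3w + 7)/(w + 4) − (16/7)| < ε.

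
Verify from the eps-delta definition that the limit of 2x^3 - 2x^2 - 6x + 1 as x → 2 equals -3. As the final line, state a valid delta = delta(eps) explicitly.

delta = min(1, eps/26)

Let eps > 0. We want delta > 0 such that 0 < |x − 2| < delta implies |(2x^3 - 2x^2 - 6x + 1) + 3| < eps.
(2x^3 - 2x^2 - 6x + 1) + 3 = 2x^3 - 2x^2 - 6x + 4 = (x − 2)(2x^2 + 2x - 2).
So |(2x^3 - 2x^2 - 6x + 1) + 3| = |x − 2|·|2x^2 + 2x - 2|.
Assume first that |x − 2| < 1, so |x| < 3. Then |2x^2 + 2x - 2| ≤ 2·3^2 + 2·3 + 2 = 26.
Hence |(2x^3 - 2x^2 - 6x + 1) + 3| ≤ 26|x − 2| < eps provided |x − 2| < eps/26.
Choosing delta = min(1, eps/26) ensures both conditions, hence |(2x^3 - 2x^2 - 6x + 1) + 3| < eps.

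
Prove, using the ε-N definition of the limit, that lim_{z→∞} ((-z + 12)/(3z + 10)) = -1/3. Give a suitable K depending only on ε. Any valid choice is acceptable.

Let ε > 0 be given. We seek K > 0 such that z > K implies |(-z + 12)/(3z + 10) + 1/3| < ε.
(-z + 12)/(3z + 10) + 1/3 = (3(-z + 12) − (-1)(3z + 10)) / (3(3z + 10)) = 46/(3(3z + 10)).
For z > 0 we have 3z + 10 > 3z, so |(-z + 12)/(3z + 10) + 1/3| = 46/(3(3z + 10)) < 46/(3·3z) = (46/9)/z.
Thus |(-z + 12)/(3z + 10) + 1/3| < ε whenever z > (46/9)/ε.
Take K = (46/9)/ε. If z > K then |(-z + 12)/(3z + 10) + 1/3| < (46/9)/z < ε.

K = (46/9)/ε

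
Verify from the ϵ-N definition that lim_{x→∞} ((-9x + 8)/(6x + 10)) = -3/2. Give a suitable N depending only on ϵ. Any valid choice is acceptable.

Suppose ϵ > 0. We seek N > 0 such that x > N implies |(-9x + 8)/(6x + 10) + 3/2| < ϵ.
(-9x + 8)/(6x + 10) + 3/2 = (6(-9x + 8) − (-9)(6x + 10)) / (6(6x + 10)) = 138/(6(6x + 10)).
For x > 0 we have 6x + 10 > 6x, so |(-9x + 8)/(6x + 10) + 3/2| = 138/(6(6x + 10)) < 138/(6·6x) = (23/6)/x.
Thus |(-9x + 8)/(6x + 10) + 3/2| < ϵ whenever x > (23/6)/ϵ.
Take N = (23/6)/ϵ. If x > N then |(-9x + 8)/(6x + 10) + 3/2| < (23/6)/x < ϵ.

N = (23/6)/ϵ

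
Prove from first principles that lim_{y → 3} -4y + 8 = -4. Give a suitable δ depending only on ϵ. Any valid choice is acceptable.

δ = ϵ/4

Suppose ϵ > 0. We need δ > 0 so that 0 < |y − 3| < δ implies |(-4y + 8) + 4| < ϵ.
|(-4y + 8) + 4| = |-4y + 12| = 4|y − 3|.
Thus it suffices that |y − 3| < ϵ/4.
Take δ = ϵ/4. If 0 < |y − 3| < δ then |(-4y + 8) + 4| = 4|y − 3| < 4·(ϵ/4) = ϵ.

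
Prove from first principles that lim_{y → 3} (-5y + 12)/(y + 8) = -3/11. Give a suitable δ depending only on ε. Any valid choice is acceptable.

Let ε > 0. We want δ > 0 with 0 < |y − 3| < δ ⇒ |(-5y + 12)/(y + 8) + 3/11| < ε.
Combining over a common denominator, (-5y + 12)/(y + 8) + 3/11 = [(-5y + 12)·11 − (-3)·(y + 8)] / [11·(y + 8)] = -52(y − 3) / (11(y + 8)).
So |(-5y + 12)/(y + 8) + 3/11| = 52|y − 3| / (11·|y + 8|).
Require δ ≤ 11/2, so |y + 8| ≥ |11| − |y − 3| > 11 − 11/2 = 11/2.
Hence |(-5y + 12)/(y + 8) + 3/11| < 52|y − 3|/(11·(11/2)) = (104/121)|y − 3|, which is < ε once |y − 3| < (121/104)ε.
Take δ = min(11/2, (121/104)ε). Then 0 < |y − 3| < δ forces both bounds, so |(-5y + 12)/(y + 8) + 3/11| < ε.

δ = min(11/2, (121/104)ε)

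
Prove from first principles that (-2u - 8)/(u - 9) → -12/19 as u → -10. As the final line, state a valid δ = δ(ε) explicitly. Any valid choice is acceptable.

Let ε > 0. We want δ > 0 with 0 < |u + 10| < δ ⇒ |(-2u - 8)/(u - 9) + 12/19| < ε.
Combining over a common denominator, (-2u - 8)/(u - 9) + 12/19 = [(-2u - 8)·(-19) − 12·(u - 9)] / [(-19)·(u - 9)] = 26(u + 10) / ((-19)(u - 9)).
So |(-2u - 8)/(u - 9) + 12/19| = 26|u + 10| / (19·|u − 9|).
Require δ ≤ 19/2, so |u − 9| ≥ |-19| − |u + 10| > 19 − 19/2 = 19/2.
Hence |(-2u - 8)/(u - 9) + 12/19| < 26|u + 10|/(19·(19/2)) = (52/361)|u + 10|, which is < ε once |u + 10| < (361/52)ε.
Take δ = min(19/2, (361/52)ε). Then 0 < |u + 10| < δ forces both bounds, so |(-2u - 8)/(u - 9) + 12/19| < ε.

δ = min(19/2, (361/52)ε)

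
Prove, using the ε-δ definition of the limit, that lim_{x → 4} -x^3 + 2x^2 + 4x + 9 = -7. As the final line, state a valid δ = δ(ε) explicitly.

δ = min(1, ε/39)

Let ε > 0. We want δ > 0 such that 0 < |x − 4| < δ implies |(-x^3 + 2x^2 + 4x + 9) + 7| < ε.
(-x^3 + 2x^2 + 4x + 9) + 7 = -x^3 + 2x^2 + 4x + 16 = (x − 4)(-x^2 - 2x - 4).
So |(-x^3 + 2x^2 + 4x + 9) + 7| = |x − 4|·|-x^2 - 2x - 4|.
Assume first that |x − 4| < 1, so |x| < 5. Then |-x^2 - 2x - 4| ≤ 5^2 + 2·5 + 4 = 39.
Hence |(-x^3 + 2x^2 + 4x + 9) + 7| ≤ 39|x − 4| < ε provided |x − 4| < ε/39.
Take δ = min(1, ε/39). Then 0 < |x − 4| < δ gives both |x − 4| < 1 and |x − 4| < ε/39, so |(-x^3 + 2x^2 + 4x + 9) + 7| < ε.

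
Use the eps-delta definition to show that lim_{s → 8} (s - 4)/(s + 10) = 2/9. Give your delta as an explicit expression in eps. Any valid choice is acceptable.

delta = min(9, (81/7)eps)

Suppose eps > 0. We want delta > 0 with 0 < |s − 8| < delta ⇒ |(s - 4)/(s + 10) − (2/9)| < eps.
Combining over a common denominator, (s - 4)/(s + 10) − (2/9) = [(s - 4)·18 − 4·(s + 10)] / [18·(s + 10)] = 14(s − 8) / (18(s + 10)).
So |(s - 4)/(s + 10) − (2/9)| = 14|s − 8| / (18·|s + 10|).
Require delta ≤ 9, so |s + 10| ≥ |18| − |s − 8| > 18 − 9 = 9.
Hence |(s - 4)/(s + 10) − (2/9)| < 14|s − 8|/(18·9) = (7/81)|s − 8|, which is < eps once |s − 8| < (81/7)eps.
Take delta = min(9, (81/7)eps). Then 0 < |s − 8| < delta forces both bounds, so |(s - 4)/(s + 10) − (2/9)| < eps.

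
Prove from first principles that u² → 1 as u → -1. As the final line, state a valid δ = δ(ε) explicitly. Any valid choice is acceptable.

δ = min(1, ε/3)

Let ε > 0 be given. We seek δ > 0 with 0 < |u + 1| < δ ⇒ |u² − 1| < ε.
Factor: u² − 1 = (u + 1)(u - 1), so |u² − 1| = |u + 1|·|u - 1|.
Impose δ ≤ 1 so that |u| < 2; then |u - 1| ≤ 3.
Hence |u² − 1| ≤ 3|u + 1|, which is < ε once |u + 1| < ε/3.
Take δ = min(1, ε/3). If 0 < |u + 1| < δ then both bounds hold and |u² − 1| ≤ 3|u + 1| < 3·(ε/3) = ε.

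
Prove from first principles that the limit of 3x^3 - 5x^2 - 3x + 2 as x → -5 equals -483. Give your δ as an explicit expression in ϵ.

Let ϵ > 0. We want δ > 0 such that 0 < |x + 5| < δ implies |(3x^3 - 5x^2 - 3x + 2) + 483| < ϵ.
(3x^3 - 5x^2 - 3x + 2) + 483 = 3x^3 - 5x^2 - 3x + 485 = (x + 5)(3x^2 - 20x + 97).
So |(3x^3 - 5x^2 - 3x + 2) + 483| = |x + 5|·|3x^2 - 20x + 97|.
Require δ ≤ 1. Then |x + 5| < 1 gives |x| < 6, and by the triangle inequality |3x^2 - 20x + 97| ≤ 3·6^2 + 20·6 + 97 = 325.
Hence |(3x^3 - 5x^2 - 3x + 2) + 483| ≤ 325|x + 5| < ϵ provided |x + 5| < ϵ/325.
Take δ = min(1, ϵ/325). Then 0 < |x + 5| < δ gives both |x + 5| < 1 and |x + 5| < ϵ/325, so |(3x^3 - 5x^2 - 3x + 2) + 483| < ϵ.

δ = min(1, ϵ/325)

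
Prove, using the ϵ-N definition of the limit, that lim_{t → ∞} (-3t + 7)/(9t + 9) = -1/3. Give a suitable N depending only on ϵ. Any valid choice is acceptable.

Suppose ϵ > 0. We seek N > 0 such that t > N implies |(-3t + 7)/(9t + 9) + 1/3| < ϵ.
(-3t + 7)/(9t + 9) + 1/3 = (9(-3t + 7) − (-3)(9t + 9)) / (9(9t + 9)) = 90/(9(9t + 9)).
For t > 0 we have 9t + 9 > 9t, so |(-3t + 7)/(9t + 9) + 1/3| = 90/(9(9t + 9)) < 90/(9·9t) = (10/9)/t.
Thus |(-3t + 7)/(9t + 9) + 1/3| < ϵ whenever t > (10/9)/ϵ.
Take N = (10/9)/ϵ. If t > N then |(-3t + 7)/(9t + 9) + 1/3| < (10/9)/t < ϵ.

N = (10/9)/ϵ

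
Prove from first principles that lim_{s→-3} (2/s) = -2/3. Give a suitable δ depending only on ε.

δ = min(3/2, (9/4)ε)

Let ε > 0 be given. We seek δ > 0 such that 0 < |s + 3| < δ implies |2/s + 2/3| < ε.
|2/s + 2/3| = 2·|-3 − s|/(3·|s|) = 2|s + 3|/(3|s|).
Require δ ≤ 3/2 so that |s| > 3 − 3/2 = 3/2, hence 3|s| > 9/2.
Then |2/s + 2/3| < 2|s + 3|/(9/2), which is < ε when |s + 3| < (9/4)ε.
Take δ = min(3/2, (9/4)ε). Then 0 < |s + 3| < δ gives both |s + 3| < 3/2 and |s + 3| < (9/4)ε, so |2/s + 2/3| < ε.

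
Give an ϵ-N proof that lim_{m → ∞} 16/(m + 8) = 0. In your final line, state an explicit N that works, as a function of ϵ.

Let ϵ > 0 be given. For m ≥ 1, |16/(m + 8) − 0| = 16/(m + 8) ≤ 16/m.
We need 16/m < ϵ, i.e. m > 16/ϵ.
Take N = 16/ϵ. If m > N then |16/(m + 8)| ≤ 16/m < ϵ.

N = 16/ϵ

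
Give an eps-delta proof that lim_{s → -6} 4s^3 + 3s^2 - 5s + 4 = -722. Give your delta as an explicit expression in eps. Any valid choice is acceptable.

delta = min(2, eps/545)

Fix eps > 0. We want delta > 0 such that 0 < |s + 6| < delta implies |(4s^3 + 3s^2 - 5s + 4) + 722| < eps.
(4s^3 + 3s^2 - 5s + 4) + 722 = 4s^3 + 3s^2 - 5s + 726 = (s + 6)(4s^2 - 21s + 121).
So |(4s^3 + 3s^2 - 5s + 4) + 722| = |s + 6|·|4s^2 - 21s + 121|.
Assume first that |s + 6| < 2, so |s| < 8. Then |4s^2 - 21s + 121| ≤ 4·8^2 + 21·8 + 121 = 545.
Hence |(4s^3 + 3s^2 - 5s + 4) + 722| ≤ 545|s + 6| < eps provided |s + 6| < eps/545.
Take delta = min(2, eps/545). Then 0 < |s + 6| < delta gives both |s + 6| < 2 and |s + 6| < eps/545, so |(4s^3 + 3s^2 - 5s + 4) + 722| < eps.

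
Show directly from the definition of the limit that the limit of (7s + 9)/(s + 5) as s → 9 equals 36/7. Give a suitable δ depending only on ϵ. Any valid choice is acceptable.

δ = min(7, (49/13)ϵ)

Suppose ϵ > 0. We want δ > 0 with 0 < |s − 9| < δ ⇒ |(7s + 9)/(s + 5) − (36/7)| < ϵ.
Combining over a common denominator, (7s + 9)/(s + 5) − (36/7) = [(7s + 9)·14 − 72·(s + 5)] / [14·(s + 5)] = 26(s − 9) / (14(s + 5)).
So |(7s + 9)/(s + 5) − (36/7)| = 26|s − 9| / (14·|s + 5|).
Require δ ≤ 7, so |s + 5| ≥ |14| − |s − 9| > 14 − 7 = 7.
Hence |(7s + 9)/(s + 5) − (36/7)| < 26|s − 9|/(14·7) = (13/49)|s − 9|, which is < ϵ once |s − 9| < (49/13)ϵ.
Take δ = min(7, (49/13)ϵ). Then 0 < |s − 9| < δ forces both bounds, so |(7s + 9)/(s + 5) − (36/7)| < ϵ.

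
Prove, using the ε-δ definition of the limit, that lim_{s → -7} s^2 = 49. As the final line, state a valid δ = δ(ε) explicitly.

δ = min(2, ε/16)

Fix ε > 0. We seek δ > 0 with 0 < |s + 7| < δ ⇒ |s^2 − 49| < ε.
Factor: s^2 − 49 = (s + 7)(s - 7), so |s^2 − 49| = |s + 7|·|s - 7|.
Restrict δ ≤ 2. Then |s + 7| < 2 gives |s| < 9, so by the triangle inequality |s - 7| ≤ 9 + 7 = 16.
Hence |s^2 − 49| ≤ 16|s + 7|, which is < ε once |s + 7| < ε/16.
Take δ = min(2, ε/16). If 0 < |s + 7| < δ then both bounds hold and |s^2 − 49| ≤ 16|s + 7| < 16·(ε/16) = ε.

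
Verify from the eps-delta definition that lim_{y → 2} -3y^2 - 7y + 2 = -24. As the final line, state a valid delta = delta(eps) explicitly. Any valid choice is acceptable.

delta = min(2, eps/25)

Fix eps > 0. We want delta > 0 such that 0 < |y − 2| < delta implies |(-3y^2 - 7y + 2) + 24| < eps.
(-3y^2 - 7y + 2) + 24 = -3y^2 - 7y + 26 = (y − 2)(-3y - 13).
So |(-3y^2 - 7y + 2) + 24| = |y − 2|·|-3y - 13|.
Assume first that |y − 2| < 2, so |y| < 4. Then |-3y - 13| ≤ 3·4 + 13 = 25.
Hence |(-3y^2 - 7y + 2) + 24| ≤ 25|y − 2| < eps provided |y − 2| < eps/25.
Take delta = min(2, eps/25). Then 0 < |y − 2| < delta gives both |y − 2| < 2 and |y − 2| < eps/25, so |(-3y^2 - 7y + 2) + 24| < eps.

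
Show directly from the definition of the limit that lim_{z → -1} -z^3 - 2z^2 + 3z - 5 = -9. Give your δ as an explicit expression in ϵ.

Let ϵ > 0 be given. We want δ > 0 such that 0 < |z + 1| < δ implies |(-z^3 - 2z^2 + 3z - 5) + 9| < ϵ.
(-z^3 - 2z^2 + 3z - 5) + 9 = -z^3 - 2z^2 + 3z + 4 = (z + 1)(-z^2 - z + 4).
So |(-z^3 - 2z^2 + 3z - 5) + 9| = |z + 1|·|-z^2 - z + 4|.
Assume first that |z + 1| < 1, so |z| < 2. Then |-z^2 - z + 4| ≤ 2^2 + 2 + 4 = 10.
Hence |(-z^3 - 2z^2 + 3z - 5) + 9| ≤ 10|z + 1| < ϵ provided |z + 1| < ϵ/10.
Choosing δ = min(1, ϵ/10) ensures both conditions, hence |(-z^3 - 2z^2 + 3z - 5) + 9| < ϵ.

δ = min(1, ϵ/10)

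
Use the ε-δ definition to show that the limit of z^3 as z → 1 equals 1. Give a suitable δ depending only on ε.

δ = min(1, ε/7)

Let ε > 0. We seek δ > 0 with 0 < |z − 1| < δ ⇒ |z^3 − 1| < ε.
Factor: z^3 − 1 = (z − 1)(z^2 + z + 1), so |z^3 − 1| = |z − 1|·|z^2 + z + 1|.
Impose δ ≤ 1 so that |z| < 2; then |z^2 + z + 1| ≤ 7.
Hence |z^3 − 1| ≤ 7|z − 1|, which is < ε once |z − 1| < ε/7.
Take δ = min(1, ε/7). If 0 < |z − 1| < δ then both bounds hold and |z^3 − 1| ≤ 7|z − 1| < 7·(ε/7) = ε.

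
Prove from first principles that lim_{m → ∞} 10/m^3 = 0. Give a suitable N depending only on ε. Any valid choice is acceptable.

N = (10/ε)^{1/3}

Fix ε > 0. For m ≥ 1, |10/m^3 − 0| = 10/m^3.
10/m^3 < ε ⇔ m^3 > 10/ε ⇔ m > (10/ε)^{1/3}.
Take N = (10/ε)^{1/3}. Then m > N implies 10/m^3 < ε.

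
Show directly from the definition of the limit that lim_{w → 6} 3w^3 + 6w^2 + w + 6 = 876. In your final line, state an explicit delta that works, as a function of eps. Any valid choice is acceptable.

Let eps > 0 be given. We want delta > 0 such that 0 < |w − 6| < delta implies |(3w^3 + 6w^2 + w + 6) − 876| < eps.
(3w^3 + 6w^2 + w + 6) − 876 = 3w^3 + 6w^2 + w - 870 = (w − 6)(3w^2 + 24w + 145).
So |(3w^3 + 6w^2 + w + 6) − 876| = |w − 6|·|3w^2 + 24w + 145|.
Assume first that |w − 6| < 1, so |w| < 7. Then |3w^2 + 24w + 145| ≤ 3·7^2 + 24·7 + 145 = 460.
Hence |(3w^3 + 6w^2 + w + 6) − 876| ≤ 460|w − 6| < eps provided |w − 6| < eps/460.
Take delta = min(1, eps/460). Then 0 < |w − 6| < delta gives both |w − 6| < 1 and |w − 6| < eps/460, so |(3w^3 + 6w^2 + w + 6) − 876| < eps.

delta = min(1, eps/460)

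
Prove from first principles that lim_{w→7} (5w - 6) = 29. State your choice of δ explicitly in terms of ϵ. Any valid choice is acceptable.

δ = ϵ/5

Suppose ϵ > 0. We need δ > 0 so that 0 < |w − 7| < δ implies |(5w - 6) − 29| < ϵ.
Since (5w - 6) − 29 = 5(w − 7), we have |(5w - 6) − 29| = 5|w − 7|.
Thus it suffices that |w − 7| < ϵ/5.
Choosing δ = ϵ/5 gives |(5w - 6) − 29| = 5|w − 7| < ϵ whenever |w − 7| < δ.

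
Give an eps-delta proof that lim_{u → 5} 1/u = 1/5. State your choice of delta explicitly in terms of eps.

delta = min(5/2, (25/2)eps)

Fix eps > 0. We seek delta > 0 such that 0 < |u − 5| < delta implies |1/u − (1/5)| < eps.
|1/u − (1/5)| = |5 − u|/(5·|u|) = |u − 5|/(5|u|).
Restrict delta ≤ 5/2. Then |u − 5| < 5/2 gives |u| > 5/2, so 5|u| > 25/2.
Then |1/u − (1/5)| < |u − 5|/(25/2), which is < eps when |u − 5| < (25/2)eps.
Take delta = min(5/2, (25/2)eps). Then 0 < |u − 5| < delta gives both |u − 5| < 5/2 and |u − 5| < (25/2)eps, so |1/u − (1/5)| < eps.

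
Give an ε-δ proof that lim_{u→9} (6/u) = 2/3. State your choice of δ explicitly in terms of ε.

Let ε > 0. We seek δ > 0 such that 0 < |u − 9| < δ implies |6/u − (2/3)| < ε.
|6/u − (2/3)| = 6·|9 − u|/(9·|u|) = 6|u − 9|/(9|u|).
Restrict δ ≤ 9/2. Then |u − 9| < 9/2 gives |u| > 9/2, so 9|u| > 81/2.
Then |6/u − (2/3)| < 6|u − 9|/(81/2), which is < ε when |u − 9| < (27/4)ε.
Take δ = min(9/2, (27/4)ε). Then 0 < |u − 9| < δ gives both |u − 9| < 9/2 and |u − 9| < (27/4)ε, so |6/u − (2/3)| < ε.

δ = min(9/2, (27/4)ε)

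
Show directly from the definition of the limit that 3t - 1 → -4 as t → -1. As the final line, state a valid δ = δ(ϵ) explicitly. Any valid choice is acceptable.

Fix ϵ > 0. We need δ > 0 so that 0 < |t + 1| < δ implies |(3t - 1) + 4| < ϵ.
Since (3t - 1) + 4 = 3(t + 1), we have |(3t - 1) + 4| = 3|t + 1|.
Thus it suffices that |t + 1| < ϵ/3.
Choosing δ = ϵ/3 gives |(3t - 1) + 4| = 3|t + 1| < ϵ whenever |t + 1| < δ.

δ = ϵ/3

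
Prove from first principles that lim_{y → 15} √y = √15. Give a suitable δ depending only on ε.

Suppose ε > 0. We want δ > 0 such that 0 < |y − 15| < δ implies |√y − √15| < ε.
Rationalise: √y − √15 = (y − 15)/(√y + √15), so |√y − √15| = |y − 15|/(√y + √15).
Restrict δ ≤ 15 so that |y − 15| < 15 forces y > 0, and then √y + √15 > √15.
Hence |√y − √15| < |y − 15|/√15, which is < ε once |y − 15| < √15·ε.
Take δ = min(15, √15·ε). If 0 < |y − 15| < δ then y > 0 and |√y − √15| < |y − 15|/√15 < ε.

δ = min(15, √15·ε)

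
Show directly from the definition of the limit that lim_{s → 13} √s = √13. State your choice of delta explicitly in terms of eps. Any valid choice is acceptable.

Let eps > 0 be given. We want delta > 0 such that 0 < |s − 13| < delta implies |√s − √13| < eps.
Rationalise: √s − √13 = (s − 13)/(√s + √13), so |√s − √13| = |s − 13|/(√s + √13).
Restrict delta ≤ 13 so that |s − 13| < 13 forces s > 0, and then √s + √13 > √13.
Hence |√s − √13| < |s − 13|/√13, which is < eps once |s − 13| < √13·eps.
Take delta = min(13, √13·eps). If 0 < |s − 13| < delta then s > 0 and |√s − √13| < |s − 13|/√13 < eps.

delta = min(13, √13·eps)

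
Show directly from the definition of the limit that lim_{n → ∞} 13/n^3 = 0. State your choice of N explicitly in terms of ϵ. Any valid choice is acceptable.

Let ϵ > 0. For n ≥ 1, |13/n^3 − 0| = 13/n^3.
13/n^3 < ϵ ⇔ n^3 > 13/ϵ ⇔ n > (13/ϵ)^{1/3}.
Take N = (13/ϵ)^{1/3}. Then n > N implies 13/n^3 < ϵ.

N = (13/ϵ)^{1/3}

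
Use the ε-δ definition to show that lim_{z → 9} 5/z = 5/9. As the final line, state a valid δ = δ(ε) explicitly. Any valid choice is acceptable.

δ = min(9/2, (81/10)ε)

Let ε > 0 be given. We seek δ > 0 such that 0 < |z − 9| < δ implies |5/z − (5/9)| < ε.
|5/z − (5/9)| = 5·|9 − z|/(9·|z|) = 5|z − 9|/(9|z|).
Require δ ≤ 9/2 so that |z| > 9 − 9/2 = 9/2, hence 9|z| > 81/2.
Then |5/z − (5/9)| < 5|z − 9|/(81/2), which is < ε when |z − 9| < (81/10)ε.
Take δ = min(9/2, (81/10)ε). Then 0 < |z − 9| < δ gives both |z − 9| < 9/2 and |z − 9| < (81/10)ε, so |5/z − (5/9)| < ε.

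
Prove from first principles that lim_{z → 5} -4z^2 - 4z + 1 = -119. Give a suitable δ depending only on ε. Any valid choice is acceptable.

δ = min(1, ε/48)

Suppose ε > 0. We want δ > 0 such that 0 < |z − 5| < δ implies |(-4z^2 - 4z + 1) + 119| < ε.
(-4z^2 - 4z + 1) + 119 = -4z^2 - 4z + 120 = (z − 5)(-4z - 24).
So |(-4z^2 - 4z + 1) + 119| = |z − 5|·|-4z - 24|.
Require δ ≤ 1. Then |z − 5| < 1 gives |z| < 6, and by the triangle inequality |-4z - 24| ≤ 4·6 + 24 = 48.
Hence |(-4z^2 - 4z + 1) + 119| ≤ 48|z − 5| < ε provided |z − 5| < ε/48.
Choosing δ = min(1, ε/48) ensures both conditions, hence |(-4z^2 - 4z + 1) + 119| < ε.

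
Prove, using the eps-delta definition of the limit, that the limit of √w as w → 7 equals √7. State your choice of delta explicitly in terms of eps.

Let eps > 0. We want delta > 0 such that 0 < |w − 7| < delta implies |√w − √7| < eps.
Multiplying by the conjugate, |√w − √7| = |w − 7|/(√w + √7).
Restrict delta ≤ 7 so that |w − 7| < 7 forces w > 0, and then √w + √7 > √7.
Hence |√w − √7| < |w − 7|/√7, which is < eps once |w − 7| < √7·eps.
Take delta = min(7, √7·eps). If 0 < |w − 7| < delta then w > 0 and |√w − √7| < |w − 7|/√7 < eps.

delta = min(7, √7·eps)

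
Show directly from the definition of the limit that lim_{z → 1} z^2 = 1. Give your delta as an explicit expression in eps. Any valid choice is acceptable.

Fix eps > 0. We seek delta > 0 with 0 < |z − 1| < delta ⇒ |z^2 − 1| < eps.
Factor: z^2 − 1 = (z − 1)(z + 1), so |z^2 − 1| = |z − 1|·|z + 1|.
Impose delta ≤ 1 so that |z| < 2; then |z + 1| ≤ 3.
Hence |z^2 − 1| ≤ 3|z − 1|, which is < eps once |z − 1| < eps/3.
Take delta = min(1, eps/3). If 0 < |z − 1| < delta then both bounds hold and |z^2 − 1| ≤ 3|z − 1| < 3·(eps/3) = eps.

delta = min(1, eps/3)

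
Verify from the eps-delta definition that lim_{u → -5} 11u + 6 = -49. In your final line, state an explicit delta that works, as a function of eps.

Suppose eps > 0. We need delta > 0 so that 0 < |u + 5| < delta implies |(11u + 6) + 49| < eps.
Since (11u + 6) + 49 = 11(u + 5), we have |(11u + 6) + 49| = 11|u + 5|.
So 11|u + 5| < eps exactly when |u + 5| < eps/11.
Choosing delta = eps/11 gives |(11u + 6) + 49| = 11|u + 5| < eps whenever |u + 5| < delta.

delta = eps/11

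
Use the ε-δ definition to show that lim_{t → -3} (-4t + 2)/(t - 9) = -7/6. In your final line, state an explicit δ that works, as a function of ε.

Let ε > 0 be given. We want δ > 0 with 0 < |t + 3| < δ ⇒ |(-4t + 2)/(t - 9) + 7/6| < ε.
Combining over a common denominator, (-4t + 2)/(t - 9) + 7/6 = [(-4t + 2)·(-12) − 14·(t - 9)] / [(-12)·(t - 9)] = 34(t + 3) / ((-12)(t - 9)).
So |(-4t + 2)/(t - 9) + 7/6| = 34|t + 3| / (12·|t − 9|).
Require δ ≤ 6, so |t − 9| ≥ |-12| − |t + 3| > 12 − 6 = 6.
Hence |(-4t + 2)/(t - 9) + 7/6| < 34|t + 3|/(12·6) = (17/36)|t + 3|, which is < ε once |t + 3| < (36/17)ε.
Take δ = min(6, (36/17)ε). Then 0 < |t + 3| < δ forces both bounds, so |(-4t + 2)/(t - 9) + 7/6| < ε.

δ = min(6, (36/17)ε)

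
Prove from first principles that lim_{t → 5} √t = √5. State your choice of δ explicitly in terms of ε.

Let ε > 0. We want δ > 0 such that 0 < |t − 5| < δ implies |√t − √5| < ε.
Rationalise: √t − √5 = (t − 5)/(√t + √5), so |√t − √5| = |t − 5|/(√t + √5).
Restrict δ ≤ 5 so that |t − 5| < 5 forces t > 0, and then √t + √5 > √5.
Hence |√t − √5| < |t − 5|/√5, which is < ε once |t − 5| < √5·ε.
Take δ = min(5, √5·ε). If 0 < |t − 5| < δ then t > 0 and |√t − √5| < |t − 5|/√5 < ε.

δ = min(5, √5·ε)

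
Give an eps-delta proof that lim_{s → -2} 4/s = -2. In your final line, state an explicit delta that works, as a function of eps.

delta = min(1, (1/2)eps)

Fix eps > 0. We seek delta > 0 such that 0 < |s + 2| < delta implies |4/s + 2| < eps.
|4/s + 2| = 4·|-2 − s|/(2·|s|) = 4|s + 2|/(2|s|).
Restrict delta ≤ 1. Then |s + 2| < 1 gives |s| > 1, so 2|s| > 2.
Then |4/s + 2| < 4|s + 2|/2, which is < eps when |s + 2| < (1/2)eps.
Take delta = min(1, (1/2)eps). Then 0 < |s + 2| < delta gives both |s + 2| < 1 and |s + 2| < (1/2)eps, so |4/s + 2| < eps.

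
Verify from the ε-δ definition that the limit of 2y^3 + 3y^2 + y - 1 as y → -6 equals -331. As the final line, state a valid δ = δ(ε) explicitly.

Suppose ε > 0. We want δ > 0 such that 0 < |y + 6| < δ implies |(2y^3 + 3y^2 + y - 1) + 331| < ε.
(2y^3 + 3y^2 + y - 1) + 331 = 2y^3 + 3y^2 + y + 330 = (y + 6)(2y^2 - 9y + 55).
So |(2y^3 + 3y^2 + y - 1) + 331| = |y + 6|·|2y^2 - 9y + 55|.
Assume first that |y + 6| < 1, so |y| < 7. Then |2y^2 - 9y + 55| ≤ 2·7^2 + 9·7 + 55 = 216.
Hence |(2y^3 + 3y^2 + y - 1) + 331| ≤ 216|y + 6| < ε provided |y + 6| < ε/216.
Choosing δ = min(1, ε/216) ensures both conditions, hence |(2y^3 + 3y^2 + y - 1) + 331| < ε.

δ = min(1, ε/216)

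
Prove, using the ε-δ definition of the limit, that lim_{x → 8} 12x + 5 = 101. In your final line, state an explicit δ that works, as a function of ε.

δ = ε/12

Let ε > 0. We need δ > 0 so that 0 < |x − 8| < δ implies |(12x + 5) − 101| < ε.
Since (12x + 5) − 101 = 12(x − 8), we have |(12x + 5) − 101| = 12|x − 8|.
So 12|x − 8| < ε exactly when |x − 8| < ε/12.
Take δ = ε/12. If 0 < |x − 8| < δ then |(12x + 5) − 101| = 12|x − 8| < 12·(ε/12) = ε.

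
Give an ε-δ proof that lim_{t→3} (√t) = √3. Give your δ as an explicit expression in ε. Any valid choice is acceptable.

Suppose ε > 0. We want δ > 0 such that 0 < |t − 3| < δ implies |√t − √3| < ε.
Multiplying by the conjugate, |√t − √3| = |t − 3|/(√t + √3).
Restrict δ ≤ 3 so that |t − 3| < 3 forces t > 0, and then √t + √3 > √3.
Hence |√t − √3| < |t − 3|/√3, which is < ε once |t − 3| < √3·ε.
Take δ = min(3, √3·ε). If 0 < |t − 3| < δ then t > 0 and |√t − √3| < |t − 3|/√3 < ε.

δ = min(3, √3·ε)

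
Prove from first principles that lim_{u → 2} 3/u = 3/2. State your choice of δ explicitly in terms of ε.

Let ε > 0. We seek δ > 0 such that 0 < |u − 2| < δ implies |3/u − (3/2)| < ε.
|3/u − (3/2)| = 3·|2 − u|/(2·|u|) = 3|u − 2|/(2|u|).
Require δ ≤ 1 so that |u| > 2 − 1 = 1, hence 2|u| > 2.
Then |3/u − (3/2)| < 3|u − 2|/2, which is < ε when |u − 2| < (2/3)ε.
Take δ = min(1, (2/3)ε). Then 0 < |u − 2| < δ gives both |u − 2| < 1 and |u − 2| < (2/3)ε, so |3/u − (3/2)| < ε.

δ = min(1, (2/3)ε)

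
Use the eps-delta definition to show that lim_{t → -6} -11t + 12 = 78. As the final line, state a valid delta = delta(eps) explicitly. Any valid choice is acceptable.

Let eps > 0 be given. We need delta > 0 so that 0 < |t + 6| < delta implies |(-11t + 12) − 78| < eps.
|(-11t + 12) − 78| = |-11t - 66| = 11|t + 6|.
So 11|t + 6| < eps exactly when |t + 6| < eps/11.
Take delta = eps/11. If 0 < |t + 6| < delta then |(-11t + 12) − 78| = 11|t + 6| < 11·(eps/11) = eps.

delta = eps/11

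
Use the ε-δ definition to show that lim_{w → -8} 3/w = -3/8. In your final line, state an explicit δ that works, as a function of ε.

δ = min(4, (32/3)ε)

Fix ε > 0. We seek δ > 0 such that 0 < |w + 8| < δ implies |3/w + 3/8| < ε.
|3/w + 3/8| = 3·|-8 − w|/(8·|w|) = 3|w + 8|/(8|w|).
Require δ ≤ 4 so that |w| > 8 − 4 = 4, hence 8|w| > 32.
Then |3/w + 3/8| < 3|w + 8|/32, which is < ε when |w + 8| < (32/3)ε.
Take δ = min(4, (32/3)ε). Then 0 < |w + 8| < δ gives both |w + 8| < 4 and |w + 8| < (32/3)ε, so |3/w + 3/8| < ε.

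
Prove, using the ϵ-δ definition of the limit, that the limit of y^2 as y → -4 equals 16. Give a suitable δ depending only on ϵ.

δ = min(2, ϵ/10)

Fix ϵ > 0. We seek δ > 0 with 0 < |y + 4| < δ ⇒ |y^2 − 16| < ϵ.
Factor: y^2 − 16 = (y + 4)(y - 4), so |y^2 − 16| = |y + 4|·|y - 4|.
Impose δ ≤ 2 so that |y| < 6; then |y - 4| ≤ 10.
Hence |y^2 − 16| ≤ 10|y + 4|, which is < ϵ once |y + 4| < ϵ/10.
Take δ = min(2, ϵ/10). If 0 < |y + 4| < δ then both bounds hold and |y^2 − 16| ≤ 10|y + 4| < 10·(ϵ/10) = ϵ.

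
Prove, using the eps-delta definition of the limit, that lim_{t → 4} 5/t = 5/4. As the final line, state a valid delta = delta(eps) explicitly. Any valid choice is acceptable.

delta = min(2, (8/5)eps)

Let eps > 0 be given. We seek delta > 0 such that 0 < |t − 4| < delta implies |5/t − (5/4)| < eps.
|5/t − (5/4)| = 5·|4 − t|/(4·|t|) = 5|t − 4|/(4|t|).
Restrict delta ≤ 2. Then |t − 4| < 2 gives |t| > 2, so 4|t| > 8.
Then |5/t − (5/4)| < 5|t − 4|/8, which is < eps when |t − 4| < (8/5)eps.
Take delta = min(2, (8/5)eps). Then 0 < |t − 4| < delta gives both |t − 4| < 2 and |t − 4| < (8/5)eps, so |5/t − (5/4)| < eps.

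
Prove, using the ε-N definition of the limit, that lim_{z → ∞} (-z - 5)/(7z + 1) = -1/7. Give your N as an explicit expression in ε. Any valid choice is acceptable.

Fix ε > 0. We seek N > 0 such that z > N implies |(-z - 5)/(7z + 1) + 1/7| < ε.
(-z - 5)/(7z + 1) + 1/7 = (7(-z - 5) − (-1)(7z + 1)) / (7(7z + 1)) = -34/(7(7z + 1)).
For z > 0 we have 7z + 1 > 7z, so |(-z - 5)/(7z + 1) + 1/7| = 34/(7(7z + 1)) < 34/(7·7z) = (34/49)/z.
Thus |(-z - 5)/(7z + 1) + 1/7| < ε whenever z > (34/49)/ε.
Take N = (34/49)/ε. If z > N then |(-z - 5)/(7z + 1) + 1/7| < (34/49)/z < ε.

N = (34/49)/ε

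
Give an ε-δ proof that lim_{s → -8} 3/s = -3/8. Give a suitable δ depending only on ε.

δ = min(4, (32/3)ε)

Let ε > 0 be given. We seek δ > 0 such that 0 < |s + 8| < δ implies |3/s + 3/8| < ε.
|3/s + 3/8| = 3·|-8 − s|/(8·|s|) = 3|s + 8|/(8|s|).
Require δ ≤ 4 so that |s| > 8 − 4 = 4, hence 8|s| > 32.
Then |3/s + 3/8| < 3|s + 8|/32, which is < ε when |s + 8| < (32/3)ε.
Take δ = min(4, (32/3)ε). Then 0 < |s + 8| < δ gives both |s + 8| < 4 and |s + 8| < (32/3)ε, so |3/s + 3/8| < ε.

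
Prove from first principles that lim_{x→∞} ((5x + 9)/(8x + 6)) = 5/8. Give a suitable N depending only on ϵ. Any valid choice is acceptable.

Let ϵ > 0. We seek N > 0 such that x > N implies |(5x + 9)/(8x + 6) − (5/8)| < ϵ.
(5x + 9)/(8x + 6) − (5/8) = (8(5x + 9) − 5(8x + 6)) / (8(8x + 6)) = 42/(8(8x + 6)).
For x > 0 we have 8x + 6 > 8x, so |(5x + 9)/(8x + 6) − (5/8)| = 42/(8(8x + 6)) < 42/(8·8x) = (21/32)/x.
Thus |(5x + 9)/(8x + 6) − (5/8)| < ϵ whenever x > (21/32)/ϵ.
Take N = (21/32)/ϵ. If x > N then |(5x + 9)/(8x + 6) − (5/8)| < (21/32)/x < ϵ.

N = (21/32)/ϵ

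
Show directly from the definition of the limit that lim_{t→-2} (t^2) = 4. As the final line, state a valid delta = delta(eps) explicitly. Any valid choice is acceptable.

Fix eps > 0. We seek delta > 0 with 0 < |t + 2| < delta ⇒ |t^2 − 4| < eps.
Factor: t^2 − 4 = (t + 2)(t - 2), so |t^2 − 4| = |t + 2|·|t - 2|.
Impose delta ≤ 1 so that |t| < 3; then |t - 2| ≤ 5.
Hence |t^2 − 4| ≤ 5|t + 2|, which is < eps once |t + 2| < eps/5.
Take delta = min(1, eps/5). If 0 < |t + 2| < delta then both bounds hold and |t^2 − 4| ≤ 5|t + 2| < 5·(eps/5) = eps.

delta = min(1, eps/5)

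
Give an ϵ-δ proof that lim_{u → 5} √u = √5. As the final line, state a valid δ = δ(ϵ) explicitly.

δ = min(5, √5·ϵ)

Suppose ϵ > 0. We want δ > 0 such that 0 < |u − 5| < δ implies |√u − √5| < ϵ.
Rationalise: √u − √5 = (u − 5)/(√u + √5), so |√u − √5| = |u − 5|/(√u + √5).
Restrict δ ≤ 5 so that |u − 5| < 5 forces u > 0, and then √u + √5 > √5.
Hence |√u − √5| < |u − 5|/√5, which is < ϵ once |u − 5| < √5·ϵ.
Take δ = min(5, √5·ϵ). If 0 < |u − 5| < δ then u > 0 and |√u − √5| < |u − 5|/√5 < ϵ.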